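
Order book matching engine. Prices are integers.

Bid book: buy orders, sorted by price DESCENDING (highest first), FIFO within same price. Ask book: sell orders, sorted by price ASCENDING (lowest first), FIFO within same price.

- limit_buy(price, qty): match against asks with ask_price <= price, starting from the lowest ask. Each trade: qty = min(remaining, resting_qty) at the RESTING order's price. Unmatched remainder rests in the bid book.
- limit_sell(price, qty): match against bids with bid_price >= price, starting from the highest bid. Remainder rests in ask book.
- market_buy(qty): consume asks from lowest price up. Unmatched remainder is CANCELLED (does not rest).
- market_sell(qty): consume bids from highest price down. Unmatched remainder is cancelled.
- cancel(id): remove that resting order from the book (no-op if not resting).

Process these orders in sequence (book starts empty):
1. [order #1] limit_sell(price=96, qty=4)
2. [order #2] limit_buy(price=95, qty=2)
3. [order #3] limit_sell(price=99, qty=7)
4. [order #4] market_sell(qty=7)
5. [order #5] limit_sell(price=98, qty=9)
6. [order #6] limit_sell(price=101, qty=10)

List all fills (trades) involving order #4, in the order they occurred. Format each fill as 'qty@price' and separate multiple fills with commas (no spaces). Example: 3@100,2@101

Answer: 2@95

Derivation:
After op 1 [order #1] limit_sell(price=96, qty=4): fills=none; bids=[-] asks=[#1:4@96]
After op 2 [order #2] limit_buy(price=95, qty=2): fills=none; bids=[#2:2@95] asks=[#1:4@96]
After op 3 [order #3] limit_sell(price=99, qty=7): fills=none; bids=[#2:2@95] asks=[#1:4@96 #3:7@99]
After op 4 [order #4] market_sell(qty=7): fills=#2x#4:2@95; bids=[-] asks=[#1:4@96 #3:7@99]
After op 5 [order #5] limit_sell(price=98, qty=9): fills=none; bids=[-] asks=[#1:4@96 #5:9@98 #3:7@99]
After op 6 [order #6] limit_sell(price=101, qty=10): fills=none; bids=[-] asks=[#1:4@96 #5:9@98 #3:7@99 #6:10@101]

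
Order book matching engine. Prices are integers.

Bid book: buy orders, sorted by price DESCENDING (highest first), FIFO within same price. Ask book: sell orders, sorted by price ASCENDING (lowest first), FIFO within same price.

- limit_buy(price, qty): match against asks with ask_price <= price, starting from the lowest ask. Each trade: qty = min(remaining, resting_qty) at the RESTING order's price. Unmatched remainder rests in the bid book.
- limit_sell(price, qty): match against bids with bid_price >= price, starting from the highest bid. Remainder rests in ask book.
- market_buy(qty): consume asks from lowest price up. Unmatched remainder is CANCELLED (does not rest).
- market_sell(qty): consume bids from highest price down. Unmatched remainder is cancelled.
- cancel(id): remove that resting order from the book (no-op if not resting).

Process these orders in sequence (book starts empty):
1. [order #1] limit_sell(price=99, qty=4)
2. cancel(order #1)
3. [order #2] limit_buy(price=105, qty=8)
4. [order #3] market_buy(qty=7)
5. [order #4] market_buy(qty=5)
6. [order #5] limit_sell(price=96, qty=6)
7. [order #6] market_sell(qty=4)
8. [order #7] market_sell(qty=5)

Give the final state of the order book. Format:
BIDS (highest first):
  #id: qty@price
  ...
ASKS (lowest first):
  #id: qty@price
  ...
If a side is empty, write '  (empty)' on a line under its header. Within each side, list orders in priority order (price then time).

After op 1 [order #1] limit_sell(price=99, qty=4): fills=none; bids=[-] asks=[#1:4@99]
After op 2 cancel(order #1): fills=none; bids=[-] asks=[-]
After op 3 [order #2] limit_buy(price=105, qty=8): fills=none; bids=[#2:8@105] asks=[-]
After op 4 [order #3] market_buy(qty=7): fills=none; bids=[#2:8@105] asks=[-]
After op 5 [order #4] market_buy(qty=5): fills=none; bids=[#2:8@105] asks=[-]
After op 6 [order #5] limit_sell(price=96, qty=6): fills=#2x#5:6@105; bids=[#2:2@105] asks=[-]
After op 7 [order #6] market_sell(qty=4): fills=#2x#6:2@105; bids=[-] asks=[-]
After op 8 [order #7] market_sell(qty=5): fills=none; bids=[-] asks=[-]

Answer: BIDS (highest first):
  (empty)
ASKS (lowest first):
  (empty)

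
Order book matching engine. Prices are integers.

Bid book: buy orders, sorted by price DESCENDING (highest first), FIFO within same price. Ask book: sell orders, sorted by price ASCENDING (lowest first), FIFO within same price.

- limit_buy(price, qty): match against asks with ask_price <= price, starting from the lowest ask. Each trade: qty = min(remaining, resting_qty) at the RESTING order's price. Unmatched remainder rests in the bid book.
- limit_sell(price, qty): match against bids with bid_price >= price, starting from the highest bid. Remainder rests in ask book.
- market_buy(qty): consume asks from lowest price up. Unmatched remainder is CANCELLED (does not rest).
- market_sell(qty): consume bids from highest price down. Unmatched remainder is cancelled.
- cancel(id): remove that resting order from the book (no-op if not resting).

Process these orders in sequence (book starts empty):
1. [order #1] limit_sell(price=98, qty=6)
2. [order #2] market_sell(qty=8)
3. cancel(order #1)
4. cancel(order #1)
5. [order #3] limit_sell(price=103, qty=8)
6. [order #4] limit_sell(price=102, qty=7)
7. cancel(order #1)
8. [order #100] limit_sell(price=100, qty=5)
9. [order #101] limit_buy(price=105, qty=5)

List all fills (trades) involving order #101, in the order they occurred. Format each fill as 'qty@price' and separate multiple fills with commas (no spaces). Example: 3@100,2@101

Answer: 5@100

Derivation:
After op 1 [order #1] limit_sell(price=98, qty=6): fills=none; bids=[-] asks=[#1:6@98]
After op 2 [order #2] market_sell(qty=8): fills=none; bids=[-] asks=[#1:6@98]
After op 3 cancel(order #1): fills=none; bids=[-] asks=[-]
After op 4 cancel(order #1): fills=none; bids=[-] asks=[-]
After op 5 [order #3] limit_sell(price=103, qty=8): fills=none; bids=[-] asks=[#3:8@103]
After op 6 [order #4] limit_sell(price=102, qty=7): fills=none; bids=[-] asks=[#4:7@102 #3:8@103]
After op 7 cancel(order #1): fills=none; bids=[-] asks=[#4:7@102 #3:8@103]
After op 8 [order #100] limit_sell(price=100, qty=5): fills=none; bids=[-] asks=[#100:5@100 #4:7@102 #3:8@103]
After op 9 [order #101] limit_buy(price=105, qty=5): fills=#101x#100:5@100; bids=[-] asks=[#4:7@102 #3:8@103]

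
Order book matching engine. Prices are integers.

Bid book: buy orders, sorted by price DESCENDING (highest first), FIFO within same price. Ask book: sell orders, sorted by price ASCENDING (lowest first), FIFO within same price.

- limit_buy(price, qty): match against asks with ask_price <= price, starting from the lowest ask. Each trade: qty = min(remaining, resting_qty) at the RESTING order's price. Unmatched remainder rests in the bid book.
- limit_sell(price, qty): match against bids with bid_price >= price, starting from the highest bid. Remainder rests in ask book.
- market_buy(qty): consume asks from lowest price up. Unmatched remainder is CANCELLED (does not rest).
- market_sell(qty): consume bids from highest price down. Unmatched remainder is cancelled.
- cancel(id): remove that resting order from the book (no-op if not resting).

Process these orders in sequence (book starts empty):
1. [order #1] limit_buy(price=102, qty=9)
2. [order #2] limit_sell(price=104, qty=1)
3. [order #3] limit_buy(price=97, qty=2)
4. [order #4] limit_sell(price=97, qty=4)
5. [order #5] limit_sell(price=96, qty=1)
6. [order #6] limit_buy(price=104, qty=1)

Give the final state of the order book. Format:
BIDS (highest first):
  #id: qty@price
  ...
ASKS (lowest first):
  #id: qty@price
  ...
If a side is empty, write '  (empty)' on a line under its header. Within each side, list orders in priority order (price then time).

After op 1 [order #1] limit_buy(price=102, qty=9): fills=none; bids=[#1:9@102] asks=[-]
After op 2 [order #2] limit_sell(price=104, qty=1): fills=none; bids=[#1:9@102] asks=[#2:1@104]
After op 3 [order #3] limit_buy(price=97, qty=2): fills=none; bids=[#1:9@102 #3:2@97] asks=[#2:1@104]
After op 4 [order #4] limit_sell(price=97, qty=4): fills=#1x#4:4@102; bids=[#1:5@102 #3:2@97] asks=[#2:1@104]
After op 5 [order #5] limit_sell(price=96, qty=1): fills=#1x#5:1@102; bids=[#1:4@102 #3:2@97] asks=[#2:1@104]
After op 6 [order #6] limit_buy(price=104, qty=1): fills=#6x#2:1@104; bids=[#1:4@102 #3:2@97] asks=[-]

Answer: BIDS (highest first):
  #1: 4@102
  #3: 2@97
ASKS (lowest first):
  (empty)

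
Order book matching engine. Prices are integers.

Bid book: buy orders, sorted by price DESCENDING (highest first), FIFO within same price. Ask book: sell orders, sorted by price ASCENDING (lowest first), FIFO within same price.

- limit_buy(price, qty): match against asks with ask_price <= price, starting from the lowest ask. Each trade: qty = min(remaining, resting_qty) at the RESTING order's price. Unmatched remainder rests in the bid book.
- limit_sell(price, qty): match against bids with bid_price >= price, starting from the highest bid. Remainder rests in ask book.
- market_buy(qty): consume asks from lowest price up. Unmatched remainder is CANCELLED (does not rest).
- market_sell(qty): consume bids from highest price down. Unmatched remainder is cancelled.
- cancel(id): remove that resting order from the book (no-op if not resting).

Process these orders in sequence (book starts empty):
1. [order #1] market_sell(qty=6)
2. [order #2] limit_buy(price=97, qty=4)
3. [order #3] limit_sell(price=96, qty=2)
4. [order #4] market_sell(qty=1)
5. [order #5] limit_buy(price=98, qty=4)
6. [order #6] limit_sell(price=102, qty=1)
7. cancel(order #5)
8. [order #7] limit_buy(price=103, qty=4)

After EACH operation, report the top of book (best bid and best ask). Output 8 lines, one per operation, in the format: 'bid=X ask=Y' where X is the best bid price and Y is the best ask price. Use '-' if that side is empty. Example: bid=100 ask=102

Answer: bid=- ask=-
bid=97 ask=-
bid=97 ask=-
bid=97 ask=-
bid=98 ask=-
bid=98 ask=102
bid=97 ask=102
bid=103 ask=-

Derivation:
After op 1 [order #1] market_sell(qty=6): fills=none; bids=[-] asks=[-]
After op 2 [order #2] limit_buy(price=97, qty=4): fills=none; bids=[#2:4@97] asks=[-]
After op 3 [order #3] limit_sell(price=96, qty=2): fills=#2x#3:2@97; bids=[#2:2@97] asks=[-]
After op 4 [order #4] market_sell(qty=1): fills=#2x#4:1@97; bids=[#2:1@97] asks=[-]
After op 5 [order #5] limit_buy(price=98, qty=4): fills=none; bids=[#5:4@98 #2:1@97] asks=[-]
After op 6 [order #6] limit_sell(price=102, qty=1): fills=none; bids=[#5:4@98 #2:1@97] asks=[#6:1@102]
After op 7 cancel(order #5): fills=none; bids=[#2:1@97] asks=[#6:1@102]
After op 8 [order #7] limit_buy(price=103, qty=4): fills=#7x#6:1@102; bids=[#7:3@103 #2:1@97] asks=[-]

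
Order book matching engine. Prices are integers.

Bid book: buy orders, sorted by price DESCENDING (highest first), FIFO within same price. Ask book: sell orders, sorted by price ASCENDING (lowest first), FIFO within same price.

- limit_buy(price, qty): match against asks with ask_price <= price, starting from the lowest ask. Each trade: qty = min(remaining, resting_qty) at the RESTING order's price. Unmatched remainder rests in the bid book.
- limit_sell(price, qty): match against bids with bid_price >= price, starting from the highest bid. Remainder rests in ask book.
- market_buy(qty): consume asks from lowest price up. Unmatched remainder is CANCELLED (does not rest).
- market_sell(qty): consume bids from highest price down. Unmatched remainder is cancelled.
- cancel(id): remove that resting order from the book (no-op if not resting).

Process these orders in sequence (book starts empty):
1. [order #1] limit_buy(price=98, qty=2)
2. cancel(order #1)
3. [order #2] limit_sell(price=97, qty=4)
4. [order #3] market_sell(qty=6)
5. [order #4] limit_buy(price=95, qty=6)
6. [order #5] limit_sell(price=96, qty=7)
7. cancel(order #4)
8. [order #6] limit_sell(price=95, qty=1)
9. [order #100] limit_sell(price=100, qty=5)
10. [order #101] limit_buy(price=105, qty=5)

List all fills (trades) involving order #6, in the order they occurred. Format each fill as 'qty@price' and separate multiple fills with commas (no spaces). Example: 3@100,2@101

After op 1 [order #1] limit_buy(price=98, qty=2): fills=none; bids=[#1:2@98] asks=[-]
After op 2 cancel(order #1): fills=none; bids=[-] asks=[-]
After op 3 [order #2] limit_sell(price=97, qty=4): fills=none; bids=[-] asks=[#2:4@97]
After op 4 [order #3] market_sell(qty=6): fills=none; bids=[-] asks=[#2:4@97]
After op 5 [order #4] limit_buy(price=95, qty=6): fills=none; bids=[#4:6@95] asks=[#2:4@97]
After op 6 [order #5] limit_sell(price=96, qty=7): fills=none; bids=[#4:6@95] asks=[#5:7@96 #2:4@97]
After op 7 cancel(order #4): fills=none; bids=[-] asks=[#5:7@96 #2:4@97]
After op 8 [order #6] limit_sell(price=95, qty=1): fills=none; bids=[-] asks=[#6:1@95 #5:7@96 #2:4@97]
After op 9 [order #100] limit_sell(price=100, qty=5): fills=none; bids=[-] asks=[#6:1@95 #5:7@96 #2:4@97 #100:5@100]
After op 10 [order #101] limit_buy(price=105, qty=5): fills=#101x#6:1@95 #101x#5:4@96; bids=[-] asks=[#5:3@96 #2:4@97 #100:5@100]

Answer: 1@95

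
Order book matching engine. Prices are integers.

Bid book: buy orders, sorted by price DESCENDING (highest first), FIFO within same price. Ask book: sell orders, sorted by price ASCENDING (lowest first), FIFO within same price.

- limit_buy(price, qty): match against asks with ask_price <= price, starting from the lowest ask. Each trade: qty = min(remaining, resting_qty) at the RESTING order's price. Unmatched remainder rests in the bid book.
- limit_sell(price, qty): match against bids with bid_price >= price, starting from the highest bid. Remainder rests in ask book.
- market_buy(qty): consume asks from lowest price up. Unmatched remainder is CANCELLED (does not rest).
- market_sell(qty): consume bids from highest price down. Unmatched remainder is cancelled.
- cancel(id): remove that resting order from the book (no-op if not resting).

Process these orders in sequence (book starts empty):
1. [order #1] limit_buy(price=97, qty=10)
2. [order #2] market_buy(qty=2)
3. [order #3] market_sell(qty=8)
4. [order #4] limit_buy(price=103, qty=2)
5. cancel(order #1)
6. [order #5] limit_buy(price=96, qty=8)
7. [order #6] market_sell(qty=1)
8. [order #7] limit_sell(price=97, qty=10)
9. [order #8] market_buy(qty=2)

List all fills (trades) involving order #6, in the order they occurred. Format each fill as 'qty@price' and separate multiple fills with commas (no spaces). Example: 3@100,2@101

Answer: 1@103

Derivation:
After op 1 [order #1] limit_buy(price=97, qty=10): fills=none; bids=[#1:10@97] asks=[-]
After op 2 [order #2] market_buy(qty=2): fills=none; bids=[#1:10@97] asks=[-]
After op 3 [order #3] market_sell(qty=8): fills=#1x#3:8@97; bids=[#1:2@97] asks=[-]
After op 4 [order #4] limit_buy(price=103, qty=2): fills=none; bids=[#4:2@103 #1:2@97] asks=[-]
After op 5 cancel(order #1): fills=none; bids=[#4:2@103] asks=[-]
After op 6 [order #5] limit_buy(price=96, qty=8): fills=none; bids=[#4:2@103 #5:8@96] asks=[-]
After op 7 [order #6] market_sell(qty=1): fills=#4x#6:1@103; bids=[#4:1@103 #5:8@96] asks=[-]
After op 8 [order #7] limit_sell(price=97, qty=10): fills=#4x#7:1@103; bids=[#5:8@96] asks=[#7:9@97]
After op 9 [order #8] market_buy(qty=2): fills=#8x#7:2@97; bids=[#5:8@96] asks=[#7:7@97]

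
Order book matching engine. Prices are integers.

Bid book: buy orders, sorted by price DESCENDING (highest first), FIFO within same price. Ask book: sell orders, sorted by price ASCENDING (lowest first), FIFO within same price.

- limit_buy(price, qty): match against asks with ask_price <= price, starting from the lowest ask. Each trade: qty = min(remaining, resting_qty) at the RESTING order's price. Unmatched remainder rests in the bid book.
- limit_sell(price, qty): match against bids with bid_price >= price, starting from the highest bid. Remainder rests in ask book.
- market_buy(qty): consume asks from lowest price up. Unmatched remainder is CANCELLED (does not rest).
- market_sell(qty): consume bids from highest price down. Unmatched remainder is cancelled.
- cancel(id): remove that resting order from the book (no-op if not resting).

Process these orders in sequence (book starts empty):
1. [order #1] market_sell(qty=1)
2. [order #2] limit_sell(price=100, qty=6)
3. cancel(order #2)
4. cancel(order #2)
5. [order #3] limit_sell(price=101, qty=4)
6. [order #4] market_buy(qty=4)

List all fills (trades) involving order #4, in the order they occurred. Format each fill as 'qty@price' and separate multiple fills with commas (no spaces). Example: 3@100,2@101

After op 1 [order #1] market_sell(qty=1): fills=none; bids=[-] asks=[-]
After op 2 [order #2] limit_sell(price=100, qty=6): fills=none; bids=[-] asks=[#2:6@100]
After op 3 cancel(order #2): fills=none; bids=[-] asks=[-]
After op 4 cancel(order #2): fills=none; bids=[-] asks=[-]
After op 5 [order #3] limit_sell(price=101, qty=4): fills=none; bids=[-] asks=[#3:4@101]
After op 6 [order #4] market_buy(qty=4): fills=#4x#3:4@101; bids=[-] asks=[-]

Answer: 4@101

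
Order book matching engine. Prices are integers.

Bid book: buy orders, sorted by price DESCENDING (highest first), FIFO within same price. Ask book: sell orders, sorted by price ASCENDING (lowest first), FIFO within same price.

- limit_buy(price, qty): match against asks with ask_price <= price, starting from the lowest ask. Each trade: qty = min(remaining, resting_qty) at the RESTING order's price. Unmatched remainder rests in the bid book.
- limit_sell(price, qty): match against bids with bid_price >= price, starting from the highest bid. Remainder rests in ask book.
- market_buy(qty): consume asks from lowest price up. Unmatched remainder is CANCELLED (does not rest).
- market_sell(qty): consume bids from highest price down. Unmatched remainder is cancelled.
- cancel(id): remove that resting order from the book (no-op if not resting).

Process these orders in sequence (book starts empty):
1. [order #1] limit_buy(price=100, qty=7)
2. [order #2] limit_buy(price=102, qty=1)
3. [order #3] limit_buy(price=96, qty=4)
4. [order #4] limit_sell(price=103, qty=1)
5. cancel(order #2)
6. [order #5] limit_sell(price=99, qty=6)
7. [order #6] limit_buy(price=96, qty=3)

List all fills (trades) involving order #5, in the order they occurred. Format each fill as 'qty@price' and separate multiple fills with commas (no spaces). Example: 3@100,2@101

Answer: 6@100

Derivation:
After op 1 [order #1] limit_buy(price=100, qty=7): fills=none; bids=[#1:7@100] asks=[-]
After op 2 [order #2] limit_buy(price=102, qty=1): fills=none; bids=[#2:1@102 #1:7@100] asks=[-]
After op 3 [order #3] limit_buy(price=96, qty=4): fills=none; bids=[#2:1@102 #1:7@100 #3:4@96] asks=[-]
After op 4 [order #4] limit_sell(price=103, qty=1): fills=none; bids=[#2:1@102 #1:7@100 #3:4@96] asks=[#4:1@103]
After op 5 cancel(order #2): fills=none; bids=[#1:7@100 #3:4@96] asks=[#4:1@103]
After op 6 [order #5] limit_sell(price=99, qty=6): fills=#1x#5:6@100; bids=[#1:1@100 #3:4@96] asks=[#4:1@103]
After op 7 [order #6] limit_buy(price=96, qty=3): fills=none; bids=[#1:1@100 #3:4@96 #6:3@96] asks=[#4:1@103]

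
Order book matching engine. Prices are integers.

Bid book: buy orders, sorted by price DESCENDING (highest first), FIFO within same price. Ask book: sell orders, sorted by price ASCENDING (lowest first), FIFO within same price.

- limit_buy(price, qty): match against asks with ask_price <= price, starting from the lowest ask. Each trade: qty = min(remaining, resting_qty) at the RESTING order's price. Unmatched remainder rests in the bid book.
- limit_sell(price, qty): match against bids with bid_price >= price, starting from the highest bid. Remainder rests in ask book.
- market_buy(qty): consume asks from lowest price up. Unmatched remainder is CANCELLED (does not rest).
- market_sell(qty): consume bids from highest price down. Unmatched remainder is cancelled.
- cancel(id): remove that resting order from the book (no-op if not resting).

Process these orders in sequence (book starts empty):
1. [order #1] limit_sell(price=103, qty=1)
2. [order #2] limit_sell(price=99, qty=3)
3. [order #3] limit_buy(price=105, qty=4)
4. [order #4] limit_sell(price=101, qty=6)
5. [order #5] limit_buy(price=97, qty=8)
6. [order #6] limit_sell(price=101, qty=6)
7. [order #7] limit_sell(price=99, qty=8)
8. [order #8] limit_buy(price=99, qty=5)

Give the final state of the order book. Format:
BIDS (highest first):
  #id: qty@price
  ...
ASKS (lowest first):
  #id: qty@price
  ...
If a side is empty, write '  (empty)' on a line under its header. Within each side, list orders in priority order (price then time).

After op 1 [order #1] limit_sell(price=103, qty=1): fills=none; bids=[-] asks=[#1:1@103]
After op 2 [order #2] limit_sell(price=99, qty=3): fills=none; bids=[-] asks=[#2:3@99 #1:1@103]
After op 3 [order #3] limit_buy(price=105, qty=4): fills=#3x#2:3@99 #3x#1:1@103; bids=[-] asks=[-]
After op 4 [order #4] limit_sell(price=101, qty=6): fills=none; bids=[-] asks=[#4:6@101]
After op 5 [order #5] limit_buy(price=97, qty=8): fills=none; bids=[#5:8@97] asks=[#4:6@101]
After op 6 [order #6] limit_sell(price=101, qty=6): fills=none; bids=[#5:8@97] asks=[#4:6@101 #6:6@101]
After op 7 [order #7] limit_sell(price=99, qty=8): fills=none; bids=[#5:8@97] asks=[#7:8@99 #4:6@101 #6:6@101]
After op 8 [order #8] limit_buy(price=99, qty=5): fills=#8x#7:5@99; bids=[#5:8@97] asks=[#7:3@99 #4:6@101 #6:6@101]

Answer: BIDS (highest first):
  #5: 8@97
ASKS (lowest first):
  #7: 3@99
  #4: 6@101
  #6: 6@101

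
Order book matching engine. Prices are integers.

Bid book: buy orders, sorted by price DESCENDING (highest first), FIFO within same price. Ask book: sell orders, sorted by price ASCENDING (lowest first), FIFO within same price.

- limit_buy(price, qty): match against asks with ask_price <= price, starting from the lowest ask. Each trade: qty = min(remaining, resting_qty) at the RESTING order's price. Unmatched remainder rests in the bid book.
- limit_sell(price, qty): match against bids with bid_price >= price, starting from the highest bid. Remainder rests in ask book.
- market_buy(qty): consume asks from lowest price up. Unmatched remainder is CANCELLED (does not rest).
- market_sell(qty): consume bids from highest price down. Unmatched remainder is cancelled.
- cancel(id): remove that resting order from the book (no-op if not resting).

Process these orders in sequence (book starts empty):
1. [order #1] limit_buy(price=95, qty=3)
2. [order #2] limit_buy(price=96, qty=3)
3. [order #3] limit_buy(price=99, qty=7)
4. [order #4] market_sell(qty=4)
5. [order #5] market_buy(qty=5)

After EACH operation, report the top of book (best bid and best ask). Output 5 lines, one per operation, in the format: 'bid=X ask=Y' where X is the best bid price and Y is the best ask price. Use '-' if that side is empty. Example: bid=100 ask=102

Answer: bid=95 ask=-
bid=96 ask=-
bid=99 ask=-
bid=99 ask=-
bid=99 ask=-

Derivation:
After op 1 [order #1] limit_buy(price=95, qty=3): fills=none; bids=[#1:3@95] asks=[-]
After op 2 [order #2] limit_buy(price=96, qty=3): fills=none; bids=[#2:3@96 #1:3@95] asks=[-]
After op 3 [order #3] limit_buy(price=99, qty=7): fills=none; bids=[#3:7@99 #2:3@96 #1:3@95] asks=[-]
After op 4 [order #4] market_sell(qty=4): fills=#3x#4:4@99; bids=[#3:3@99 #2:3@96 #1:3@95] asks=[-]
After op 5 [order #5] market_buy(qty=5): fills=none; bids=[#3:3@99 #2:3@96 #1:3@95] asks=[-]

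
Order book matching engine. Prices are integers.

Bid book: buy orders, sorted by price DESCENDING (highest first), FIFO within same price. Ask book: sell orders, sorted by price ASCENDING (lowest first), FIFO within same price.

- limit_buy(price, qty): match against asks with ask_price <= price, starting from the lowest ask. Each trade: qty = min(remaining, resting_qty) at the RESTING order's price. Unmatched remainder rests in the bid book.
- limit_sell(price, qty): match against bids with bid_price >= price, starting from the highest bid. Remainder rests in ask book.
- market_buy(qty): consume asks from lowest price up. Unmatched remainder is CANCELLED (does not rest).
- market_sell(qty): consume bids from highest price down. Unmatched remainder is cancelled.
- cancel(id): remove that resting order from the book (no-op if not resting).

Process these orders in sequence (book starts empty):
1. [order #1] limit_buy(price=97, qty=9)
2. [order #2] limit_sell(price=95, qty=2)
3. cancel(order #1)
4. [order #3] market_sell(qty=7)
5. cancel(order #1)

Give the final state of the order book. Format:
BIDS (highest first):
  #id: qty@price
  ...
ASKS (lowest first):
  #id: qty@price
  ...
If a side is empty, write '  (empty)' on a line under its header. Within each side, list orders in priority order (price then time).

Answer: BIDS (highest first):
  (empty)
ASKS (lowest first):
  (empty)

Derivation:
After op 1 [order #1] limit_buy(price=97, qty=9): fills=none; bids=[#1:9@97] asks=[-]
After op 2 [order #2] limit_sell(price=95, qty=2): fills=#1x#2:2@97; bids=[#1:7@97] asks=[-]
After op 3 cancel(order #1): fills=none; bids=[-] asks=[-]
After op 4 [order #3] market_sell(qty=7): fills=none; bids=[-] asks=[-]
After op 5 cancel(order #1): fills=none; bids=[-] asks=[-]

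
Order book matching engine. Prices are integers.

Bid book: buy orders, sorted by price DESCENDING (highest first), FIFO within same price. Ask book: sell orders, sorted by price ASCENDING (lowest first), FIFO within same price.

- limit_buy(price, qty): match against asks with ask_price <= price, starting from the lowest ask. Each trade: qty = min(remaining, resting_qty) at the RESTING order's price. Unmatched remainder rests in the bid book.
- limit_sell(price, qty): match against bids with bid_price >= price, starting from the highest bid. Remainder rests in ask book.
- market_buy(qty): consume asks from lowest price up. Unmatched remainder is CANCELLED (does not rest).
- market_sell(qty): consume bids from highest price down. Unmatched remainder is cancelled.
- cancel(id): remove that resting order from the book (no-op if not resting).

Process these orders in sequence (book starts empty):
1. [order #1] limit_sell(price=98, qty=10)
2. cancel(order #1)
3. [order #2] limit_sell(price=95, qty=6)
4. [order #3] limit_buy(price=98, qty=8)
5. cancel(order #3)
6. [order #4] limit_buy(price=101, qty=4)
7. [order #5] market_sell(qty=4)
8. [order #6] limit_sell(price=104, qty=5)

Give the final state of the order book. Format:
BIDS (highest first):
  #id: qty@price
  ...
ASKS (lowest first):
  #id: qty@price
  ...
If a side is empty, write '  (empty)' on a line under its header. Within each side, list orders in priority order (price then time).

Answer: BIDS (highest first):
  (empty)
ASKS (lowest first):
  #6: 5@104

Derivation:
After op 1 [order #1] limit_sell(price=98, qty=10): fills=none; bids=[-] asks=[#1:10@98]
After op 2 cancel(order #1): fills=none; bids=[-] asks=[-]
After op 3 [order #2] limit_sell(price=95, qty=6): fills=none; bids=[-] asks=[#2:6@95]
After op 4 [order #3] limit_buy(price=98, qty=8): fills=#3x#2:6@95; bids=[#3:2@98] asks=[-]
After op 5 cancel(order #3): fills=none; bids=[-] asks=[-]
After op 6 [order #4] limit_buy(price=101, qty=4): fills=none; bids=[#4:4@101] asks=[-]
After op 7 [order #5] market_sell(qty=4): fills=#4x#5:4@101; bids=[-] asks=[-]
After op 8 [order #6] limit_sell(price=104, qty=5): fills=none; bids=[-] asks=[#6:5@104]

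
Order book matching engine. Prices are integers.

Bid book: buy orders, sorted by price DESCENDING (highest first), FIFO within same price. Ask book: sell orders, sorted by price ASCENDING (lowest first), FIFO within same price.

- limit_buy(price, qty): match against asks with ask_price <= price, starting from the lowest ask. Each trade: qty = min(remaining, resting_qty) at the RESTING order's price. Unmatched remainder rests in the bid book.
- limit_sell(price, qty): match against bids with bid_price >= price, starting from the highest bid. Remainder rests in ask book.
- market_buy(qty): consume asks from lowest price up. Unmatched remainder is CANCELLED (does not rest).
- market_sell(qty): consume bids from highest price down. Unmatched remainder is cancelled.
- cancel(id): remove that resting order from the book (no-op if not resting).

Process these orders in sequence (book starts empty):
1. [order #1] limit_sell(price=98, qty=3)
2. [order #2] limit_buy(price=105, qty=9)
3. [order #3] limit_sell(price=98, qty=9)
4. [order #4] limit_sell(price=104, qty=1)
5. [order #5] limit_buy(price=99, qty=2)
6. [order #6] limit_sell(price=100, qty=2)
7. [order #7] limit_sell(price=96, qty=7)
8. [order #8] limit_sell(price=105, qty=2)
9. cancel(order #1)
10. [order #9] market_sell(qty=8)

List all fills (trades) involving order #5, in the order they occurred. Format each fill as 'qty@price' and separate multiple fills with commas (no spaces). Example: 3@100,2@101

After op 1 [order #1] limit_sell(price=98, qty=3): fills=none; bids=[-] asks=[#1:3@98]
After op 2 [order #2] limit_buy(price=105, qty=9): fills=#2x#1:3@98; bids=[#2:6@105] asks=[-]
After op 3 [order #3] limit_sell(price=98, qty=9): fills=#2x#3:6@105; bids=[-] asks=[#3:3@98]
After op 4 [order #4] limit_sell(price=104, qty=1): fills=none; bids=[-] asks=[#3:3@98 #4:1@104]
After op 5 [order #5] limit_buy(price=99, qty=2): fills=#5x#3:2@98; bids=[-] asks=[#3:1@98 #4:1@104]
After op 6 [order #6] limit_sell(price=100, qty=2): fills=none; bids=[-] asks=[#3:1@98 #6:2@100 #4:1@104]
After op 7 [order #7] limit_sell(price=96, qty=7): fills=none; bids=[-] asks=[#7:7@96 #3:1@98 #6:2@100 #4:1@104]
After op 8 [order #8] limit_sell(price=105, qty=2): fills=none; bids=[-] asks=[#7:7@96 #3:1@98 #6:2@100 #4:1@104 #8:2@105]
After op 9 cancel(order #1): fills=none; bids=[-] asks=[#7:7@96 #3:1@98 #6:2@100 #4:1@104 #8:2@105]
After op 10 [order #9] market_sell(qty=8): fills=none; bids=[-] asks=[#7:7@96 #3:1@98 #6:2@100 #4:1@104 #8:2@105]

Answer: 2@98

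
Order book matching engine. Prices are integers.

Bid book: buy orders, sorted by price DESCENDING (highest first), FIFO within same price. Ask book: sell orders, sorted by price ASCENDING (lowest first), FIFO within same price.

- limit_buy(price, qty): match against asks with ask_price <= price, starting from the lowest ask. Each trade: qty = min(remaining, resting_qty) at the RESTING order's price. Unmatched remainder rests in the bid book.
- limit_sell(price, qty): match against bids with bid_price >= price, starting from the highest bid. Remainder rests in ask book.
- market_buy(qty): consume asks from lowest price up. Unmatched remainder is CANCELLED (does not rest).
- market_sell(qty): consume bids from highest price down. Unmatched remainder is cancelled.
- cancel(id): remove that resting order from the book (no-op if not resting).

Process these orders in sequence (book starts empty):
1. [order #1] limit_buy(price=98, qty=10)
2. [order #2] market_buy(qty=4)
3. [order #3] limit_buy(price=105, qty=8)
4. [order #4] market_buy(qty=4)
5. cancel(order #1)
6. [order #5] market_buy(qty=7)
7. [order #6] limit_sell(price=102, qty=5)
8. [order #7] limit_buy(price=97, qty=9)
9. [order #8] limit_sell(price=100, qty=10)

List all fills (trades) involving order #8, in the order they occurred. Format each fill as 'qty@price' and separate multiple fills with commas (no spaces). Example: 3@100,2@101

After op 1 [order #1] limit_buy(price=98, qty=10): fills=none; bids=[#1:10@98] asks=[-]
After op 2 [order #2] market_buy(qty=4): fills=none; bids=[#1:10@98] asks=[-]
After op 3 [order #3] limit_buy(price=105, qty=8): fills=none; bids=[#3:8@105 #1:10@98] asks=[-]
After op 4 [order #4] market_buy(qty=4): fills=none; bids=[#3:8@105 #1:10@98] asks=[-]
After op 5 cancel(order #1): fills=none; bids=[#3:8@105] asks=[-]
After op 6 [order #5] market_buy(qty=7): fills=none; bids=[#3:8@105] asks=[-]
After op 7 [order #6] limit_sell(price=102, qty=5): fills=#3x#6:5@105; bids=[#3:3@105] asks=[-]
After op 8 [order #7] limit_buy(price=97, qty=9): fills=none; bids=[#3:3@105 #7:9@97] asks=[-]
After op 9 [order #8] limit_sell(price=100, qty=10): fills=#3x#8:3@105; bids=[#7:9@97] asks=[#8:7@100]

Answer: 3@105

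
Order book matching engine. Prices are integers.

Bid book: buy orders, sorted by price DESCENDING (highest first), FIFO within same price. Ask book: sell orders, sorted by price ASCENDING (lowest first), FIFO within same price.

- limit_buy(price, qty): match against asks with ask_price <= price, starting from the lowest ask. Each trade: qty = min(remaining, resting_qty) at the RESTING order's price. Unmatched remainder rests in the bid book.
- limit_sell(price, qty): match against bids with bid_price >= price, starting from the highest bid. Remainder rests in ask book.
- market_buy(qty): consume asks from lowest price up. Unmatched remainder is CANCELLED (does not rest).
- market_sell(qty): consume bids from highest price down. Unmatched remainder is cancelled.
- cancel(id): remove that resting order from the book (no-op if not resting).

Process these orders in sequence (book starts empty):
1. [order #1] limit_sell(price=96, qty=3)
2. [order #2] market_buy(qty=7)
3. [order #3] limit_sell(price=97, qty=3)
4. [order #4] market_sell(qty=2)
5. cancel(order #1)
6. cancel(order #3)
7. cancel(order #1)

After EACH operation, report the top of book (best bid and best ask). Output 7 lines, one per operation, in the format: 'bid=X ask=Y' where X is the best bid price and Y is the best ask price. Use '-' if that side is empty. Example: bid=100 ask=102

After op 1 [order #1] limit_sell(price=96, qty=3): fills=none; bids=[-] asks=[#1:3@96]
After op 2 [order #2] market_buy(qty=7): fills=#2x#1:3@96; bids=[-] asks=[-]
After op 3 [order #3] limit_sell(price=97, qty=3): fills=none; bids=[-] asks=[#3:3@97]
After op 4 [order #4] market_sell(qty=2): fills=none; bids=[-] asks=[#3:3@97]
After op 5 cancel(order #1): fills=none; bids=[-] asks=[#3:3@97]
After op 6 cancel(order #3): fills=none; bids=[-] asks=[-]
After op 7 cancel(order #1): fills=none; bids=[-] asks=[-]

Answer: bid=- ask=96
bid=- ask=-
bid=- ask=97
bid=- ask=97
bid=- ask=97
bid=- ask=-
bid=- ask=-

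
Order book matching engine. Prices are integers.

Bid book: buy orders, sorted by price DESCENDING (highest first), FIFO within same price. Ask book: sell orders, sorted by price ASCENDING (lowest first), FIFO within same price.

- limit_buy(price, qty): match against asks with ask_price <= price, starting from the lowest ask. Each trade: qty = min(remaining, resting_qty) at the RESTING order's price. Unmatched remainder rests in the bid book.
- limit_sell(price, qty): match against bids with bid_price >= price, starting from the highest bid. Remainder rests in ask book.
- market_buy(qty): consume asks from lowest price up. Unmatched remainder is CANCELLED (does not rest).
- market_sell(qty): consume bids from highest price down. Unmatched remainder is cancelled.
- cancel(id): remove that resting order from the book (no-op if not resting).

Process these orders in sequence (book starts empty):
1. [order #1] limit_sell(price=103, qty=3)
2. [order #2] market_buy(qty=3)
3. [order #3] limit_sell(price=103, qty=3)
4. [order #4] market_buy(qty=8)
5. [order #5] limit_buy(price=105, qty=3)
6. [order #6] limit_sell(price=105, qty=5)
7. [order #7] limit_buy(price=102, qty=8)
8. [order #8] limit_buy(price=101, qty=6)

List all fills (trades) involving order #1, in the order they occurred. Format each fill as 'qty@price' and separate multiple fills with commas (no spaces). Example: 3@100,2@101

After op 1 [order #1] limit_sell(price=103, qty=3): fills=none; bids=[-] asks=[#1:3@103]
After op 2 [order #2] market_buy(qty=3): fills=#2x#1:3@103; bids=[-] asks=[-]
After op 3 [order #3] limit_sell(price=103, qty=3): fills=none; bids=[-] asks=[#3:3@103]
After op 4 [order #4] market_buy(qty=8): fills=#4x#3:3@103; bids=[-] asks=[-]
After op 5 [order #5] limit_buy(price=105, qty=3): fills=none; bids=[#5:3@105] asks=[-]
After op 6 [order #6] limit_sell(price=105, qty=5): fills=#5x#6:3@105; bids=[-] asks=[#6:2@105]
After op 7 [order #7] limit_buy(price=102, qty=8): fills=none; bids=[#7:8@102] asks=[#6:2@105]
After op 8 [order #8] limit_buy(price=101, qty=6): fills=none; bids=[#7:8@102 #8:6@101] asks=[#6:2@105]

Answer: 3@103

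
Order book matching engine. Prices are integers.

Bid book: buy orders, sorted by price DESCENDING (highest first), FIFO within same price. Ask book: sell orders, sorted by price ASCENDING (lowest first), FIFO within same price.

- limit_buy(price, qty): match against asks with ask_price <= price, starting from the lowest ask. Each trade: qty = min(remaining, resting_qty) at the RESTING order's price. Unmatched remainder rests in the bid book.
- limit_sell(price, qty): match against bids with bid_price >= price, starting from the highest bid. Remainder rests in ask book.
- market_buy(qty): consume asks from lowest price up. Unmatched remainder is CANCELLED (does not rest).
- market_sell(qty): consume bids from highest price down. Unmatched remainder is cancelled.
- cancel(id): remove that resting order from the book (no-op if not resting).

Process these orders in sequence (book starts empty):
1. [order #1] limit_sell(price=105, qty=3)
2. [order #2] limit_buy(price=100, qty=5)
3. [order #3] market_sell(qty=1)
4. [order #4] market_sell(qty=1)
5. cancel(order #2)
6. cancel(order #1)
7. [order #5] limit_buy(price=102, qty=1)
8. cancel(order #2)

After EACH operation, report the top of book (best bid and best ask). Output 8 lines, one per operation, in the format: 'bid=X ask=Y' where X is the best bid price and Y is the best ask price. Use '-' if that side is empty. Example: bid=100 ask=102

After op 1 [order #1] limit_sell(price=105, qty=3): fills=none; bids=[-] asks=[#1:3@105]
After op 2 [order #2] limit_buy(price=100, qty=5): fills=none; bids=[#2:5@100] asks=[#1:3@105]
After op 3 [order #3] market_sell(qty=1): fills=#2x#3:1@100; bids=[#2:4@100] asks=[#1:3@105]
After op 4 [order #4] market_sell(qty=1): fills=#2x#4:1@100; bids=[#2:3@100] asks=[#1:3@105]
After op 5 cancel(order #2): fills=none; bids=[-] asks=[#1:3@105]
After op 6 cancel(order #1): fills=none; bids=[-] asks=[-]
After op 7 [order #5] limit_buy(price=102, qty=1): fills=none; bids=[#5:1@102] asks=[-]
After op 8 cancel(order #2): fills=none; bids=[#5:1@102] asks=[-]

Answer: bid=- ask=105
bid=100 ask=105
bid=100 ask=105
bid=100 ask=105
bid=- ask=105
bid=- ask=-
bid=102 ask=-
bid=102 ask=-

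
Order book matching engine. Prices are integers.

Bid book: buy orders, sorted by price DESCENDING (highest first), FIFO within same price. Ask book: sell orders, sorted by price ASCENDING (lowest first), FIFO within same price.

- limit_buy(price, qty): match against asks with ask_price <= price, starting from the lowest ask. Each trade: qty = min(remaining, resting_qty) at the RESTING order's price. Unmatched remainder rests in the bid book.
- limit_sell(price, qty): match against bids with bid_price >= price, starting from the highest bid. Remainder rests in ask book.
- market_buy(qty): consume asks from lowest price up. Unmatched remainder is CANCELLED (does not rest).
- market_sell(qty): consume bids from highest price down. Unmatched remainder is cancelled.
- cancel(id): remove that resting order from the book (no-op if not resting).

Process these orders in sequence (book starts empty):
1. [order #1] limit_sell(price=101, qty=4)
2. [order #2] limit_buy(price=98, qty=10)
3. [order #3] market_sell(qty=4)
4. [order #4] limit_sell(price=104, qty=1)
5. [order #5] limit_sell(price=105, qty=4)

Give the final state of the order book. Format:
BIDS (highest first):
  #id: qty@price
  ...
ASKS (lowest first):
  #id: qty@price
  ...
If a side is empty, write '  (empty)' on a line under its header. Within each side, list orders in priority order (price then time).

Answer: BIDS (highest first):
  #2: 6@98
ASKS (lowest first):
  #1: 4@101
  #4: 1@104
  #5: 4@105

Derivation:
After op 1 [order #1] limit_sell(price=101, qty=4): fills=none; bids=[-] asks=[#1:4@101]
After op 2 [order #2] limit_buy(price=98, qty=10): fills=none; bids=[#2:10@98] asks=[#1:4@101]
After op 3 [order #3] market_sell(qty=4): fills=#2x#3:4@98; bids=[#2:6@98] asks=[#1:4@101]
After op 4 [order #4] limit_sell(price=104, qty=1): fills=none; bids=[#2:6@98] asks=[#1:4@101 #4:1@104]
After op 5 [order #5] limit_sell(price=105, qty=4): fills=none; bids=[#2:6@98] asks=[#1:4@101 #4:1@104 #5:4@105]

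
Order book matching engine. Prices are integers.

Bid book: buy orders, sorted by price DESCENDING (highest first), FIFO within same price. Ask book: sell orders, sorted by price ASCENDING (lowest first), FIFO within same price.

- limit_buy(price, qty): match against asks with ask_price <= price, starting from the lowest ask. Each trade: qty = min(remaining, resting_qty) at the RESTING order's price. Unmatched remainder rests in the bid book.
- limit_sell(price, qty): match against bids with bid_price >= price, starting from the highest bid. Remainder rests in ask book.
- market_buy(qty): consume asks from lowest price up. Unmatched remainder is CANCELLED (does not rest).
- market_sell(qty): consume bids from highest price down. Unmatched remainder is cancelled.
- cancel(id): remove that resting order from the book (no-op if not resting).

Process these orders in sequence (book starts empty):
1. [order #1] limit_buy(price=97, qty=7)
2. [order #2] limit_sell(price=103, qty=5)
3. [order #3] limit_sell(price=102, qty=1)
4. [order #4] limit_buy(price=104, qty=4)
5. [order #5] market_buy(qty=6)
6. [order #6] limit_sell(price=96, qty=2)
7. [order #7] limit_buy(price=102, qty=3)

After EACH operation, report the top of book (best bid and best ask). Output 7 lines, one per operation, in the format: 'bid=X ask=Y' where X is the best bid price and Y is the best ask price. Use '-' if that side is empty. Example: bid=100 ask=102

Answer: bid=97 ask=-
bid=97 ask=103
bid=97 ask=102
bid=97 ask=103
bid=97 ask=-
bid=97 ask=-
bid=102 ask=-

Derivation:
After op 1 [order #1] limit_buy(price=97, qty=7): fills=none; bids=[#1:7@97] asks=[-]
After op 2 [order #2] limit_sell(price=103, qty=5): fills=none; bids=[#1:7@97] asks=[#2:5@103]
After op 3 [order #3] limit_sell(price=102, qty=1): fills=none; bids=[#1:7@97] asks=[#3:1@102 #2:5@103]
After op 4 [order #4] limit_buy(price=104, qty=4): fills=#4x#3:1@102 #4x#2:3@103; bids=[#1:7@97] asks=[#2:2@103]
After op 5 [order #5] market_buy(qty=6): fills=#5x#2:2@103; bids=[#1:7@97] asks=[-]
After op 6 [order #6] limit_sell(price=96, qty=2): fills=#1x#6:2@97; bids=[#1:5@97] asks=[-]
After op 7 [order #7] limit_buy(price=102, qty=3): fills=none; bids=[#7:3@102 #1:5@97] asks=[-]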